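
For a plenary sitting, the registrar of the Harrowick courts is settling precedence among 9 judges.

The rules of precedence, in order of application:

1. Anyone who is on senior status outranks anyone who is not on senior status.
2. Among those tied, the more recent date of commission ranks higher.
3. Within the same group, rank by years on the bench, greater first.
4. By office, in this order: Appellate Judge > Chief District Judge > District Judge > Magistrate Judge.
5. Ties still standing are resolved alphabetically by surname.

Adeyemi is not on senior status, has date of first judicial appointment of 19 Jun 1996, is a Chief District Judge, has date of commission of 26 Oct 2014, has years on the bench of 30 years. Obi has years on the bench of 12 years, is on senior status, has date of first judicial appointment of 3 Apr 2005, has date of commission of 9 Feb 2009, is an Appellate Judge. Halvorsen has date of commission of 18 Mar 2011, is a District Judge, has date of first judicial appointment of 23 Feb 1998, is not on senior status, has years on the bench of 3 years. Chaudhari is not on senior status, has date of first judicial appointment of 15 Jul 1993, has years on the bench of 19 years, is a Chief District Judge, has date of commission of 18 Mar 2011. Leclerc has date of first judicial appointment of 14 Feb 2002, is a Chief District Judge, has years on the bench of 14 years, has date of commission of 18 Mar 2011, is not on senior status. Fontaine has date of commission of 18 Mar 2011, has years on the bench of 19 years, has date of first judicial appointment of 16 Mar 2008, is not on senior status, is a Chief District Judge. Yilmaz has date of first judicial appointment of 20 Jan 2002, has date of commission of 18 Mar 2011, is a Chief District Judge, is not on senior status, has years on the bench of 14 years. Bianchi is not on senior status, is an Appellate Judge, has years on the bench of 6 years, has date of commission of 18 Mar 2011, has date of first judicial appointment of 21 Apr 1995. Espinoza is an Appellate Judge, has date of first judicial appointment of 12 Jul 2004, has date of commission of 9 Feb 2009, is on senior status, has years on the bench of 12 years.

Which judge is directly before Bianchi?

By the first rule: Espinoza and Obi (both on senior status); then Adeyemi, Chaudhari, Fontaine, Leclerc, Yilmaz, Bianchi and Halvorsen (each not on senior status).
Espinoza and Obi both have date of commission 9 Feb 2009, so the next rule applies.
Espinoza and Obi both have years on the bench 12 years, so the next rule applies.
Espinoza and Obi are each Appellate Judge, so the next rule applies.
Among Espinoza and Obi, alphabetically by surname: Espinoza before Obi.
Among Adeyemi, Chaudhari, Fontaine, Leclerc, Yilmaz, Bianchi and Halvorsen, by date of commission (later first): Adeyemi (26 Oct 2014) before Chaudhari, Fontaine, Leclerc, Yilmaz, Bianchi and Halvorsen (18 Mar 2011).
Among Chaudhari, Fontaine, Leclerc, Yilmaz, Bianchi and Halvorsen, by years on the bench (higher first): Chaudhari and Fontaine (19 years) before Leclerc and Yilmaz (14 years) before Bianchi (6 years) before Halvorsen (3 years).
Chaudhari and Fontaine are each Chief District Judge, so the next rule applies.
Among Chaudhari and Fontaine, alphabetically by surname: Chaudhari before Fontaine.
Leclerc and Yilmaz are each Chief District Judge, so the next rule applies.
Among Leclerc and Yilmaz, alphabetically by surname: Leclerc before Yilmaz.
Order: Espinoza, Obi, Adeyemi, Chaudhari, Fontaine, Leclerc, Yilmaz, Bianchi, Halvorsen.

Yilmaz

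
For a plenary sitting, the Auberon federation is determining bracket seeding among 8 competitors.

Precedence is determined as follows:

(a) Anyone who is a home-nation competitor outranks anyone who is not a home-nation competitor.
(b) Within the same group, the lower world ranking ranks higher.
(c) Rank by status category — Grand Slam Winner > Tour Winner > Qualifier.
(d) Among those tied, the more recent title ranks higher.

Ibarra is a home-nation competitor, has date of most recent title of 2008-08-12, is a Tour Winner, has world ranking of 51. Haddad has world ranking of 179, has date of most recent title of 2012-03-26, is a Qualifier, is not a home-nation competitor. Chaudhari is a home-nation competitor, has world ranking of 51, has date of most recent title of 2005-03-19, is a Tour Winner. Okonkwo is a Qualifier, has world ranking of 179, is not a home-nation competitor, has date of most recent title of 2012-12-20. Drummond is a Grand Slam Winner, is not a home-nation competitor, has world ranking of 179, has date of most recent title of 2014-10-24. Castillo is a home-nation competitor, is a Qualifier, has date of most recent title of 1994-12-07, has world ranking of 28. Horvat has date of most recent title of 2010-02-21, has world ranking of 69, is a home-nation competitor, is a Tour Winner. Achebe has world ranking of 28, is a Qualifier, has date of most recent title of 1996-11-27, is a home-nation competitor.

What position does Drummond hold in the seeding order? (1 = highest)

By the first rule: Achebe, Castillo, Ibarra, Chaudhari and Horvat (each a home-nation competitor); then Drummond, Okonkwo and Haddad (each not a home-nation competitor).
Among Achebe, Castillo, Ibarra, Chaudhari and Horvat, by world ranking (lower first): Achebe and Castillo (28) before Ibarra and Chaudhari (51) before Horvat (69).
Achebe and Castillo are each Qualifier, so the next rule applies.
Among Achebe and Castillo, by date of most recent title (later first): Achebe (1996-11-27) before Castillo (1994-12-07).
Ibarra and Chaudhari are each Tour Winner, so the next rule applies.
Among Ibarra and Chaudhari, by date of most recent title (later first): Ibarra (2008-08-12) before Chaudhari (2005-03-19).
Drummond, Okonkwo and Haddad all have world ranking 179, so the next rule applies.
Among Drummond, Okonkwo and Haddad, by status category: Drummond (Grand Slam Winner) before Okonkwo and Haddad (Qualifier).
Among Okonkwo and Haddad, by date of most recent title (later first): Okonkwo (2012-12-20) before Haddad (2012-03-26).
Order: Achebe, Castillo, Ibarra, Chaudhari, Horvat, Drummond, Okonkwo, Haddad. So position 6.

6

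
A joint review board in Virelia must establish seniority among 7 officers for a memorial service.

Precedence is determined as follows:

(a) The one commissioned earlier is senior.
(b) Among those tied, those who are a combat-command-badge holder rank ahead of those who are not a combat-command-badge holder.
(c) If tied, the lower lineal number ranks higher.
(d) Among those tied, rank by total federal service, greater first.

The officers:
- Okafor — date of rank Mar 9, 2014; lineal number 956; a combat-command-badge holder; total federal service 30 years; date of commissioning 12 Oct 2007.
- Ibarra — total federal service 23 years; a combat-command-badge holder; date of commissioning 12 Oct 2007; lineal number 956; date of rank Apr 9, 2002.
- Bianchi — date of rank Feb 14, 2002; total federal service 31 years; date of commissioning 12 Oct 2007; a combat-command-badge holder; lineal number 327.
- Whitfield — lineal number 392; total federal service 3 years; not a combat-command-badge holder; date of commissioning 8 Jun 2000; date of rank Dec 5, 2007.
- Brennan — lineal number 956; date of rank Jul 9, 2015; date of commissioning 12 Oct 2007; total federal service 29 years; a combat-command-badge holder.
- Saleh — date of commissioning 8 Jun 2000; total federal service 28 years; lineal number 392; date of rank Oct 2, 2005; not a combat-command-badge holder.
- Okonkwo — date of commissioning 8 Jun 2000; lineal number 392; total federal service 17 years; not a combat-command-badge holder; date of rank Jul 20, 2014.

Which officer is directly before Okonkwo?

Saleh

By date of commissioning (earlier first): Saleh, Okonkwo and Whitfield (each 8 Jun 2000); then Bianchi, Okafor, Brennan and Ibarra (each 12 Oct 2007).
Saleh, Okonkwo and Whitfield are each not a combat-command-badge holder, so the next rule applies.
Saleh, Okonkwo and Whitfield all have lineal number 392, so the next rule applies.
Among Saleh, Okonkwo and Whitfield, by total federal service (higher first): Saleh (28 years) before Okonkwo (17 years) before Whitfield (3 years).
Bianchi, Okafor, Brennan and Ibarra are each a combat-command-badge holder, so the next rule applies.
Among Bianchi, Okafor, Brennan and Ibarra, by lineal number (lower first): Bianchi (327) before Okafor, Brennan and Ibarra (956).
Among Okafor, Brennan and Ibarra, by total federal service (higher first): Okafor (30 years) before Brennan (29 years) before Ibarra (23 years).
Order: Saleh, Okonkwo, Whitfield, Bianchi, Okafor, Brennan, Ibarra.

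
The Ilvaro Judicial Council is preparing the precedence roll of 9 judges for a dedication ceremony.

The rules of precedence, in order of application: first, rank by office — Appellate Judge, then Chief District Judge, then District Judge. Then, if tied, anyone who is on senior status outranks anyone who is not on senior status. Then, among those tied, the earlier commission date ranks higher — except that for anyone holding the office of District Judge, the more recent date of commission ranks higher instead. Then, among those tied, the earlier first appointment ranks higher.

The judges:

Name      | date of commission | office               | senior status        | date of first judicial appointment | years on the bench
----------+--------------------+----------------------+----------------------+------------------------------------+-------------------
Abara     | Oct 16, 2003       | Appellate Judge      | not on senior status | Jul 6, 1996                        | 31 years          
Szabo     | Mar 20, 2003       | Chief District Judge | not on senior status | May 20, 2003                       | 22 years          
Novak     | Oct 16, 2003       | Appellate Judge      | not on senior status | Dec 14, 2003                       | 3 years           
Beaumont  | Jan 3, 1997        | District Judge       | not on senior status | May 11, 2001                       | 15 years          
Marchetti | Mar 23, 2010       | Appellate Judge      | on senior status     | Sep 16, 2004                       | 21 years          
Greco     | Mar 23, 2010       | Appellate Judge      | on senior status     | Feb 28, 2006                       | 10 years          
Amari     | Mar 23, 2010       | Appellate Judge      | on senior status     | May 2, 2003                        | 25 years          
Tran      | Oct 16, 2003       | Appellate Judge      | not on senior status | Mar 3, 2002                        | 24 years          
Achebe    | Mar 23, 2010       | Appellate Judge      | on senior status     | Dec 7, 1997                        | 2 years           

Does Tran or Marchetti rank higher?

Marchetti

By office: Achebe, Amari, Marchetti, Greco, Abara, Tran and Novak (Appellate Judge); then Szabo (Chief District Judge); then Beaumont (District Judge).
Among Achebe, Amari, Marchetti, Greco, Abara, Tran and Novak, on senior status before not on senior status: Achebe, Amari, Marchetti and Greco (on senior status) before Abara, Tran and Novak (not on senior status).
Achebe, Amari, Marchetti and Greco all have date of commission Mar 23, 2010, so the next rule applies.
Among Achebe, Amari, Marchetti and Greco, by date of first judicial appointment (earlier first): Achebe (Dec 7, 1997) before Amari (May 2, 2003) before Marchetti (Sep 16, 2004) before Greco (Feb 28, 2006).
Abara, Tran and Novak all have date of commission Oct 16, 2003, so the next rule applies.
Among Abara, Tran and Novak, by date of first judicial appointment (earlier first): Abara (Jul 6, 1996) before Tran (Mar 3, 2002) before Novak (Dec 14, 2003).
So Marchetti takes precedence.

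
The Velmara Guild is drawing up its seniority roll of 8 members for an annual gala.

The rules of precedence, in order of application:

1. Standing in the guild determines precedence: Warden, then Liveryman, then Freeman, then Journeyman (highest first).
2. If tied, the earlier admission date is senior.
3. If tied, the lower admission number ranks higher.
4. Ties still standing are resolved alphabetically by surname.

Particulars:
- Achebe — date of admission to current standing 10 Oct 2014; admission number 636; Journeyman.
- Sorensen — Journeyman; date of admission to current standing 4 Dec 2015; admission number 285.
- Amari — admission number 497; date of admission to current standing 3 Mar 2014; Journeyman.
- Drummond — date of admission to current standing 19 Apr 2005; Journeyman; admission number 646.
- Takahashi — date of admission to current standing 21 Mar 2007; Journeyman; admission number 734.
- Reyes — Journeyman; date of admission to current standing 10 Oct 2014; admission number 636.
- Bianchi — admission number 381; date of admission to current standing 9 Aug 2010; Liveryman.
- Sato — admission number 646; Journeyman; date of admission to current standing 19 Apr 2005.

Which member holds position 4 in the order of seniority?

By standing in the guild: Bianchi (Liveryman); then Drummond, Sato, Takahashi, Amari, Achebe, Reyes and Sorensen (Journeyman).
Among Drummond, Sato, Takahashi, Amari, Achebe, Reyes and Sorensen, by date of admission to current standing (earlier first): Drummond and Sato (19 Apr 2005) before Takahashi (21 Mar 2007) before Amari (3 Mar 2014) before Achebe and Reyes (10 Oct 2014) before Sorensen (4 Dec 2015).
Drummond and Sato both have admission number 646, so the next rule applies.
Among Drummond and Sato, alphabetically by surname: Drummond before Sato.
Achebe and Reyes both have admission number 636, so the next rule applies.
Among Achebe and Reyes, alphabetically by surname: Achebe before Reyes.
Order: Bianchi, Drummond, Sato, Takahashi, Amari, Achebe, Reyes, Sorensen.

Takahashi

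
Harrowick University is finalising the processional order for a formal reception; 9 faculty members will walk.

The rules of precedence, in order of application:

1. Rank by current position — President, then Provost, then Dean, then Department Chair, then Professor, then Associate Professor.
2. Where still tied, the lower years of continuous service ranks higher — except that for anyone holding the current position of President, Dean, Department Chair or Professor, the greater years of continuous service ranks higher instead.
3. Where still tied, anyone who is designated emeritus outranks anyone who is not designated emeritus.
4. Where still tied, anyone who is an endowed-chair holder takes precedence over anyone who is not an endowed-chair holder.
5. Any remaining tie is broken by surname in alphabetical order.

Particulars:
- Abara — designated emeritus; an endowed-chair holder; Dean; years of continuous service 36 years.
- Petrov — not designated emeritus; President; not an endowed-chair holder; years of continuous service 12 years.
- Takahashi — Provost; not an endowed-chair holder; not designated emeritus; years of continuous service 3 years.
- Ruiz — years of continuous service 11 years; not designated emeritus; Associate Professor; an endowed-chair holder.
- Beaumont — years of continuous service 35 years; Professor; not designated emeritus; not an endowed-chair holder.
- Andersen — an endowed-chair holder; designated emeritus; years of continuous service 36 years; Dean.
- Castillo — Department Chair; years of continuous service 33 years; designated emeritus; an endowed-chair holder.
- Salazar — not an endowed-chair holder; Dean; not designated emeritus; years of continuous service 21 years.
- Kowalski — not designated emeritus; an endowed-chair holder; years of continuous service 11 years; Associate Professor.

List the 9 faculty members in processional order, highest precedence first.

By current position: Petrov (President); then Takahashi (Provost); then Abara, Andersen and Salazar (Dean); then Castillo (Department Chair); then Beaumont (Professor); then Kowalski and Ruiz (Associate Professor).
Among Abara, Andersen and Salazar, by years of continuous service (higher first) (reversed rule for this group): Abara and Andersen (36 years) before Salazar (21 years).
Abara and Andersen are each designated emeritus, so the next rule applies.
Abara and Andersen are each an endowed-chair holder, so the next rule applies.
Among Abara and Andersen, alphabetically by surname: Abara before Andersen.
Kowalski and Ruiz both have years of continuous service 11 years, so the next rule applies.
Kowalski and Ruiz are each not designated emeritus, so the next rule applies.
Kowalski and Ruiz are each an endowed-chair holder, so the next rule applies.
Among Kowalski and Ruiz, alphabetically by surname: Kowalski before Ruiz.
Full order: Petrov, Takahashi, Abara, Andersen, Salazar, Castillo, Beaumont, Kowalski, Ruiz.

Petrov, Takahashi, Abara, Andersen, Salazar, Castillo, Beaumont, Kowalski, Ruiz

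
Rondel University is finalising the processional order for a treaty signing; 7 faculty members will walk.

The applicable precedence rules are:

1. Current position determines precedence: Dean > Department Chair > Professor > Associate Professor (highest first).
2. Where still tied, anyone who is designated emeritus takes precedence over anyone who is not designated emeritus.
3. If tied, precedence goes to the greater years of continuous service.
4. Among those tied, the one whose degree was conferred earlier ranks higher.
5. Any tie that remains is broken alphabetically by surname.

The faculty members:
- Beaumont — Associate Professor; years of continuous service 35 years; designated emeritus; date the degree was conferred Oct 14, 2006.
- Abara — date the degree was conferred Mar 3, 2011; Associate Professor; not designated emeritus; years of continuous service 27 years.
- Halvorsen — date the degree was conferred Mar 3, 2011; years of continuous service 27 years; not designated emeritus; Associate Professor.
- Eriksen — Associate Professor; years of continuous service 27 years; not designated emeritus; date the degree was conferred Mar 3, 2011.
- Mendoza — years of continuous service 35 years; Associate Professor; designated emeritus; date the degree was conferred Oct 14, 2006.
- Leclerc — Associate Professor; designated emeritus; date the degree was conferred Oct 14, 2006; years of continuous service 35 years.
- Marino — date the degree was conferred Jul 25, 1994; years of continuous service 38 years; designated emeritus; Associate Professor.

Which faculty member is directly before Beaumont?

By current position: Marino, Beaumont, Leclerc, Mendoza, Abara, Eriksen and Halvorsen (Associate Professor).
Among Marino, Beaumont, Leclerc, Mendoza, Abara, Eriksen and Halvorsen, designated emeritus before not designated emeritus: Marino, Beaumont, Leclerc and Mendoza (designated emeritus) before Abara, Eriksen and Halvorsen (not designated emeritus).
Among Marino, Beaumont, Leclerc and Mendoza, by years of continuous service (higher first): Marino (38 years) before Beaumont, Leclerc and Mendoza (35 years).
Beaumont, Leclerc and Mendoza all have date the degree was conferred Oct 14, 2006, so the next rule applies.
Among Beaumont, Leclerc and Mendoza, alphabetically by surname: Beaumont before Leclerc before Mendoza.
Abara, Eriksen and Halvorsen all have years of continuous service 27 years, so the next rule applies.
Abara, Eriksen and Halvorsen all have date the degree was conferred Mar 3, 2011, so the next rule applies.
Among Abara, Eriksen and Halvorsen, alphabetically by surname: Abara before Eriksen before Halvorsen.
Order: Marino, Beaumont, Leclerc, Mendoza, Abara, Eriksen, Halvorsen.

Marino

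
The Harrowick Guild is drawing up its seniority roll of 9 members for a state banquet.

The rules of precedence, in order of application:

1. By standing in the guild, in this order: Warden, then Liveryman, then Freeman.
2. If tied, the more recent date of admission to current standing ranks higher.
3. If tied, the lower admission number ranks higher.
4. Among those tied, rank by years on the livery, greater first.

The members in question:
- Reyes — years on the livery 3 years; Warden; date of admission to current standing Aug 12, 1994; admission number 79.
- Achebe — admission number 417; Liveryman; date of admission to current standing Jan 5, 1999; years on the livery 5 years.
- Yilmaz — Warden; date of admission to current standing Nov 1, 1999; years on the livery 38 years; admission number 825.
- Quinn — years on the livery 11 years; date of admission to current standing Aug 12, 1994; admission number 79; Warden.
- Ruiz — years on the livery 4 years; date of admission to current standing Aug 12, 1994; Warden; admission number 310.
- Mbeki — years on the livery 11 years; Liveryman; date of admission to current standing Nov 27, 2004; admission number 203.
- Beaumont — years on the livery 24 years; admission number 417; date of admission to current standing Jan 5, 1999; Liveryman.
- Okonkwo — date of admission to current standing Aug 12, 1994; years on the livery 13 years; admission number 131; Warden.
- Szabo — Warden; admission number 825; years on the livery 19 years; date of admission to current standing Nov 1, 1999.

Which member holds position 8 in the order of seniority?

By standing in the guild: Yilmaz, Szabo, Quinn, Reyes, Okonkwo and Ruiz (Warden); then Mbeki, Beaumont and Achebe (Liveryman).
Among Yilmaz, Szabo, Quinn, Reyes, Okonkwo and Ruiz, by date of admission to current standing (later first): Yilmaz and Szabo (Nov 1, 1999) before Quinn, Reyes, Okonkwo and Ruiz (Aug 12, 1994).
Yilmaz and Szabo both have admission number 825, so the next rule applies.
Among Yilmaz and Szabo, by years on the livery (higher first): Yilmaz (38 years) before Szabo (19 years).
Among Quinn, Reyes, Okonkwo and Ruiz, by admission number (lower first): Quinn and Reyes (79) before Okonkwo (131) before Ruiz (310).
Among Quinn and Reyes, by years on the livery (higher first): Quinn (11 years) before Reyes (3 years).
Among Mbeki, Beaumont and Achebe, by date of admission to current standing (later first): Mbeki (Nov 27, 2004) before Beaumont and Achebe (Jan 5, 1999).
Beaumont and Achebe both have admission number 417, so the next rule applies.
Among Beaumont and Achebe, by years on the livery (higher first): Beaumont (24 years) before Achebe (5 years).
Order: Yilmaz, Szabo, Quinn, Reyes, Okonkwo, Ruiz, Mbeki, Beaumont, Achebe.

Beaumont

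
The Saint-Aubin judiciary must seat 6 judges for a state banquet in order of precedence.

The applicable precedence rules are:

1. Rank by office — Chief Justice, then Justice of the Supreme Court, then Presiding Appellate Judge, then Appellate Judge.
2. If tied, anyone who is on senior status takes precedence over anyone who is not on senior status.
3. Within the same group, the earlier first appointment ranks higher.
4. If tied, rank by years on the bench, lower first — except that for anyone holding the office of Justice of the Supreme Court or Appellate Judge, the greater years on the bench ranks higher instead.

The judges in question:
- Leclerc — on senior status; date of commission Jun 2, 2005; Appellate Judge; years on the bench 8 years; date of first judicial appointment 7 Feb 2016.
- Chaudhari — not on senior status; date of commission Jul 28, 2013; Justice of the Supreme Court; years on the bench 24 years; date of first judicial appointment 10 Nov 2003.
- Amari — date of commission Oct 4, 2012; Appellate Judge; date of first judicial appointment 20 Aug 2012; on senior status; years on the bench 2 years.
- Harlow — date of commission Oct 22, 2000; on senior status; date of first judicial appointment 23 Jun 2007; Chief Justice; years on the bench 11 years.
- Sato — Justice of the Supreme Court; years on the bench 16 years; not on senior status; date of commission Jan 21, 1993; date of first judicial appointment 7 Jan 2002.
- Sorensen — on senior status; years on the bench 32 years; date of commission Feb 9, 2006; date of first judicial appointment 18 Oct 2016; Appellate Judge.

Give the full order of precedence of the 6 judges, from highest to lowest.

Harlow, Sato, Chaudhari, Amari, Leclerc, Sorensen

By office: Harlow (Chief Justice); then Sato and Chaudhari (Justice of the Supreme Court); then Amari, Leclerc and Sorensen (Appellate Judge).
Sato and Chaudhari are each not on senior status, so the next rule applies.
Among Sato and Chaudhari, by date of first judicial appointment (earlier first): Sato (7 Jan 2002) before Chaudhari (10 Nov 2003).
Amari, Leclerc and Sorensen are each on senior status, so the next rule applies.
Among Amari, Leclerc and Sorensen, by date of first judicial appointment (earlier first): Amari (20 Aug 2012) before Leclerc (7 Feb 2016) before Sorensen (18 Oct 2016).
Full order: Harlow, Sato, Chaudhari, Amari, Leclerc, Sorensen.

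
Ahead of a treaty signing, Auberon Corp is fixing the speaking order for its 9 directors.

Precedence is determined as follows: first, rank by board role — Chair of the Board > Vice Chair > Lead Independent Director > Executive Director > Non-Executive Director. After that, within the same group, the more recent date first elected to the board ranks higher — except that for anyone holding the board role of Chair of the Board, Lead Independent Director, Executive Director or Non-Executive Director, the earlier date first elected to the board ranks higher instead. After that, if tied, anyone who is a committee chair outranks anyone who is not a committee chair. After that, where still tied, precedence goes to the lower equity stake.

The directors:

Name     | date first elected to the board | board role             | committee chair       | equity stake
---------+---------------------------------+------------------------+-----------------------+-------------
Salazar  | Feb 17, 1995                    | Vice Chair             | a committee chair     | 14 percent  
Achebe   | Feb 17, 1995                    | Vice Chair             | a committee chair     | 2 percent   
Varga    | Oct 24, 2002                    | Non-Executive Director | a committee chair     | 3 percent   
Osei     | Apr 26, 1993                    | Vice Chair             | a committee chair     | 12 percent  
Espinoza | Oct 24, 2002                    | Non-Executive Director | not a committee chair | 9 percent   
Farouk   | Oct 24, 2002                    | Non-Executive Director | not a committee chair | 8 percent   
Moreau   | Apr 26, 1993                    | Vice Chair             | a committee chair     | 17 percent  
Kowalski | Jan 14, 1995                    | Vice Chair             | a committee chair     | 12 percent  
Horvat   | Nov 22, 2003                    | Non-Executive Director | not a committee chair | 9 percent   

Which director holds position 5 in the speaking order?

By board role: Achebe, Salazar, Kowalski, Osei and Moreau (Vice Chair); then Varga, Farouk, Espinoza and Horvat (Non-Executive Director).
Among Achebe, Salazar, Kowalski, Osei and Moreau, by date first elected to the board (later first): Achebe and Salazar (Feb 17, 1995) before Kowalski (Jan 14, 1995) before Osei and Moreau (Apr 26, 1993).
Achebe and Salazar are each a committee chair, so the next rule applies.
Among Achebe and Salazar, by equity stake (lower first): Achebe (2 percent) before Salazar (14 percent).
Osei and Moreau are each a committee chair, so the next rule applies.
Among Osei and Moreau, by equity stake (lower first): Osei (12 percent) before Moreau (17 percent).
Among Varga, Farouk, Espinoza and Horvat, by date first elected to the board (earlier first) (reversed rule for this group): Varga, Farouk and Espinoza (Oct 24, 2002) before Horvat (Nov 22, 2003).
Among Varga, Farouk and Espinoza, a committee chair before not a committee chair: Varga (a committee chair) before Farouk and Espinoza (not a committee chair).
Among Farouk and Espinoza, by equity stake (lower first): Farouk (8 percent) before Espinoza (9 percent).
Order: Achebe, Salazar, Kowalski, Osei, Moreau, Varga, Farouk, Espinoza, Horvat.

Moreau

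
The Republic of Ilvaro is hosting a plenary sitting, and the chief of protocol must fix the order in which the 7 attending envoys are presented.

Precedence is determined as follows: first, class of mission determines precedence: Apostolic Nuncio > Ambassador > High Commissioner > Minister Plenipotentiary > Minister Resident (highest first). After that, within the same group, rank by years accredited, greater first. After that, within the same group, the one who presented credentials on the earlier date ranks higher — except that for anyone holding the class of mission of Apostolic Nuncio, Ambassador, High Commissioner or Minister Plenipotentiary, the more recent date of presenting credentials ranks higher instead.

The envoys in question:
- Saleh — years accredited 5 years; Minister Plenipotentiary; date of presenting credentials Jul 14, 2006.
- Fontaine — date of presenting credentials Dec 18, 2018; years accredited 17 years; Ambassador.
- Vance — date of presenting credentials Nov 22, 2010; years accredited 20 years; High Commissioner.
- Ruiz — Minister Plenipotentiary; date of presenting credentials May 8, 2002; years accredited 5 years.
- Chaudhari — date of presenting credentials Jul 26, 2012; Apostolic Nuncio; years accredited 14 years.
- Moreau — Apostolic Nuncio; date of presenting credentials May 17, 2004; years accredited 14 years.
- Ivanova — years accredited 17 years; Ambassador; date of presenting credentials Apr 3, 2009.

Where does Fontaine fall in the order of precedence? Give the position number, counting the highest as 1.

By class of mission: Chaudhari and Moreau (Apostolic Nuncio); then Fontaine and Ivanova (Ambassador); then Vance (High Commissioner); then Saleh and Ruiz (Minister Plenipotentiary).
Chaudhari and Moreau both have years accredited 14 years, so the next rule applies.
Among Chaudhari and Moreau, by date of presenting credentials (later first) (reversed rule for this group): Chaudhari (Jul 26, 2012) before Moreau (May 17, 2004).
Fontaine and Ivanova both have years accredited 17 years, so the next rule applies.
Among Fontaine and Ivanova, by date of presenting credentials (later first) (reversed rule for this group): Fontaine (Dec 18, 2018) before Ivanova (Apr 3, 2009).
Saleh and Ruiz both have years accredited 5 years, so the next rule applies.
Among Saleh and Ruiz, by date of presenting credentials (later first) (reversed rule for this group): Saleh (Jul 14, 2006) before Ruiz (May 8, 2002).
Order: Chaudhari, Moreau, Fontaine, Ivanova, Vance, Saleh, Ruiz. So position 3.

3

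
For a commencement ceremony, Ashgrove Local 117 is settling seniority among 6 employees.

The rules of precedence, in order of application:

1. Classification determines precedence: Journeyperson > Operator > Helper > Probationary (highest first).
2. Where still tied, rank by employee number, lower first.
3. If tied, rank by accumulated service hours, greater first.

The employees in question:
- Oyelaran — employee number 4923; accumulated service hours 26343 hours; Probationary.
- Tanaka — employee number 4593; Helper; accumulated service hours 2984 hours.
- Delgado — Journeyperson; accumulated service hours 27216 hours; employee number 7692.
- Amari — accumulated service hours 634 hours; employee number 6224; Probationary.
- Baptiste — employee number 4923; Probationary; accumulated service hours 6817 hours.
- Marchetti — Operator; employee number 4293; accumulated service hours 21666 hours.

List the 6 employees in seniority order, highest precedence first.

By classification: Delgado (Journeyperson); then Marchetti (Operator); then Tanaka (Helper); then Oyelaran, Baptiste and Amari (Probationary).
Among Oyelaran, Baptiste and Amari, by employee number (lower first): Oyelaran and Baptiste (4923) before Amari (6224).
Among Oyelaran and Baptiste, by accumulated service hours (higher first): Oyelaran (26343 hours) before Baptiste (6817 hours).
Full order: Delgado, Marchetti, Tanaka, Oyelaran, Baptiste, Amari.

Delgado, Marchetti, Tanaka, Oyelaran, Baptiste, Amari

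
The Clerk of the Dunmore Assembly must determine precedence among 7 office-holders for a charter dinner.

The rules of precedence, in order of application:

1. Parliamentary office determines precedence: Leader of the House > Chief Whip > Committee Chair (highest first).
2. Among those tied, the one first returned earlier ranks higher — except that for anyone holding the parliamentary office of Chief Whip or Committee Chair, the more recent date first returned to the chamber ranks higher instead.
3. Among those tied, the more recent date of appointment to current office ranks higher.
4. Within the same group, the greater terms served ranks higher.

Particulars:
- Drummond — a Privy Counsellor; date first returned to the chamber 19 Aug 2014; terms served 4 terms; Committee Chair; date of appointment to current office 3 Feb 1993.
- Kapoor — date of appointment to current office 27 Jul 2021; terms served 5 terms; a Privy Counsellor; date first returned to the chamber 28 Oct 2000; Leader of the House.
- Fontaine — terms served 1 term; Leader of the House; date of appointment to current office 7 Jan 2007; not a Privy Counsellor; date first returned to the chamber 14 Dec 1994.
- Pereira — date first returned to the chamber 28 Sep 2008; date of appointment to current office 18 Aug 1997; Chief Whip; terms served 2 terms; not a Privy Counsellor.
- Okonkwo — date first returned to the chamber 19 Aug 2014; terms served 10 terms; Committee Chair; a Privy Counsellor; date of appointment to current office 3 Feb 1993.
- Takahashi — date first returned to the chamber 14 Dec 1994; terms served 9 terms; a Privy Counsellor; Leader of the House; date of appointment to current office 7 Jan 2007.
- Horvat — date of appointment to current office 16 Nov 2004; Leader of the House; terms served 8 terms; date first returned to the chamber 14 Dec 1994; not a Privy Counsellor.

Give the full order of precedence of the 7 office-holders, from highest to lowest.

By parliamentary office: Takahashi, Fontaine, Horvat and Kapoor (Leader of the House); then Pereira (Chief Whip); then Okonkwo and Drummond (Committee Chair).
Among Takahashi, Fontaine, Horvat and Kapoor, by date first returned to the chamber (earlier first): Takahashi, Fontaine and Horvat (14 Dec 1994) before Kapoor (28 Oct 2000).
Among Takahashi, Fontaine and Horvat, by date of appointment to current office (later first): Takahashi and Fontaine (7 Jan 2007) before Horvat (16 Nov 2004).
Among Takahashi and Fontaine, by terms served (higher first): Takahashi (9 terms) before Fontaine (1 term).
Okonkwo and Drummond both have date first returned to the chamber 19 Aug 2014, so the next rule applies.
Okonkwo and Drummond both have date of appointment to current office 3 Feb 1993, so the next rule applies.
Among Okonkwo and Drummond, by terms served (higher first): Okonkwo (10 terms) before Drummond (4 terms).
Full order: Takahashi, Fontaine, Horvat, Kapoor, Pereira, Okonkwo, Drummond.

Takahashi, Fontaine, Horvat, Kapoor, Pereira, Okonkwo, Drummond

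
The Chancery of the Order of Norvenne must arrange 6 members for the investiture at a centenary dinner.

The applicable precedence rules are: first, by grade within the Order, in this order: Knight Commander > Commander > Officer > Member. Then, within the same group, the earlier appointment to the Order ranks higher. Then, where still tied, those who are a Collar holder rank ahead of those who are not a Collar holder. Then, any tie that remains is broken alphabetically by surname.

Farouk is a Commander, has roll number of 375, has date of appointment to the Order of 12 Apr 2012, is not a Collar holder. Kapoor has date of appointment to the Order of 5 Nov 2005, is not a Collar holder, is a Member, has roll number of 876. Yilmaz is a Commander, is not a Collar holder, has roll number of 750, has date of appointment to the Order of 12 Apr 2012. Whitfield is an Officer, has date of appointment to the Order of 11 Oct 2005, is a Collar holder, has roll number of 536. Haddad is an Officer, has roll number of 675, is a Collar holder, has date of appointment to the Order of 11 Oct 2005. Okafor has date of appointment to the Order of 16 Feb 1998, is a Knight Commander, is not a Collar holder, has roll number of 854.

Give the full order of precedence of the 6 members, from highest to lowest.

Okafor, Farouk, Yilmaz, Haddad, Whitfield, Kapoor

By grade within the Order: Okafor (Knight Commander); then Farouk and Yilmaz (Commander); then Haddad and Whitfield (Officer); then Kapoor (Member).
Farouk and Yilmaz both have date of appointment to the Order 12 Apr 2012, so the next rule applies.
Farouk and Yilmaz are each not a Collar holder, so the next rule applies.
Among Farouk and Yilmaz, alphabetically by surname: Farouk before Yilmaz.
Haddad and Whitfield both have date of appointment to the Order 11 Oct 2005, so the next rule applies.
Haddad and Whitfield are each a Collar holder, so the next rule applies.
Among Haddad and Whitfield, alphabetically by surname: Haddad before Whitfield.
Full order: Okafor, Farouk, Yilmaz, Haddad, Whitfield, Kapoor.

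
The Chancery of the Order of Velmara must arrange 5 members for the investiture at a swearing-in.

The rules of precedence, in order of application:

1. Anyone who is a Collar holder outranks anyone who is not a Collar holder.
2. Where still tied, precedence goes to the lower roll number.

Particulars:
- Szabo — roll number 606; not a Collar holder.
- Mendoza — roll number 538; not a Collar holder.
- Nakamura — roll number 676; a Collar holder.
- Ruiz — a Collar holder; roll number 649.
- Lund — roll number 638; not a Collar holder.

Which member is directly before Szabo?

By the first rule: Ruiz and Nakamura (both a Collar holder); then Mendoza, Szabo and Lund (each not a Collar holder).
Among Ruiz and Nakamura, by roll number (lower first): Ruiz (649) before Nakamura (676).
Among Mendoza, Szabo and Lund, by roll number (lower first): Mendoza (538) before Szabo (606) before Lund (638).
Order: Ruiz, Nakamura, Mendoza, Szabo, Lund.

Mendoza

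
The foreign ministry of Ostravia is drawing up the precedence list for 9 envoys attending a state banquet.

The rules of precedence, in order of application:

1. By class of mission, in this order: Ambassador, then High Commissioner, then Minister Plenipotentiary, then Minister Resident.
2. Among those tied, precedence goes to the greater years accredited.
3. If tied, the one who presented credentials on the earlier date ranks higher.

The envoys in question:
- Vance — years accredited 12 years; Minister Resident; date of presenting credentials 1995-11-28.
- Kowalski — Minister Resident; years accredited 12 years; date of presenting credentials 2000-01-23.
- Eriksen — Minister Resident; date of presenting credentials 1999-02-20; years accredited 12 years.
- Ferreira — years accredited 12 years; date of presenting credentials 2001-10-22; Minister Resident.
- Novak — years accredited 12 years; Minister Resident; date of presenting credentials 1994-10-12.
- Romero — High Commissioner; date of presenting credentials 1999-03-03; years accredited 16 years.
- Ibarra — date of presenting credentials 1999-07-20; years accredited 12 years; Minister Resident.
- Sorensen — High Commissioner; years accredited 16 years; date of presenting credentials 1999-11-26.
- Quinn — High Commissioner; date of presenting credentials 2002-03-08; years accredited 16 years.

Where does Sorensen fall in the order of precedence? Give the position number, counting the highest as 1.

2

By class of mission: Romero, Sorensen and Quinn (High Commissioner); then Novak, Vance, Eriksen, Ibarra, Kowalski and Ferreira (Minister Resident).
Romero, Sorensen and Quinn all have years accredited 16 years, so the next rule applies.
Among Romero, Sorensen and Quinn, by date of presenting credentials (earlier first): Romero (1999-03-03) before Sorensen (1999-11-26) before Quinn (2002-03-08).
Novak, Vance, Eriksen, Ibarra, Kowalski and Ferreira all have years accredited 12 years, so the next rule applies.
Among Novak, Vance, Eriksen, Ibarra, Kowalski and Ferreira, by date of presenting credentials (earlier first): Novak (1994-10-12) before Vance (1995-11-28) before Eriksen (1999-02-20) before Ibarra (1999-07-20) before Kowalski (2000-01-23) before Ferreira (2001-10-22).
Order: Romero, Sorensen, Quinn, Novak, Vance, Eriksen, Ibarra, Kowalski, Ferreira. So position 2.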